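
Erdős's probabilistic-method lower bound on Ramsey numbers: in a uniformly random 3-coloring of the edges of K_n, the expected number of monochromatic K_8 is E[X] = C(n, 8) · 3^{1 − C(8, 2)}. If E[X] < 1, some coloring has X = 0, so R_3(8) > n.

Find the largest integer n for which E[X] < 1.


We need C(n, 8) · 3^{1 − 28} < 1, i.e. C(n, 8) < 3^{28 − 1} = 7625597484987.
Check values of n near the boundary:
  n = 152: C(152, 8) = 5859727868575; 5859727868575 < 7625597484987? YES
  n = 153: C(153, 8) = 6183023199255; 6183023199255 < 7625597484987? YES
  n = 154: C(154, 8) = 6521818990995; 6521818990995 < 7625597484987? YES
  n = 155: C(155, 8) = 6876747915675; 6876747915675 < 7625597484987? YES
  n = 156: C(156, 8) = 7248464019225; 7248464019225 < 7625597484987? YES
  n = 157: C(157, 8) = 7637643295425; 7637643295425 < 7625597484987? NO
  n = 158: C(158, 8) = 8044984271181; 8044984271181 < 7625597484987? NO
  n = 159: C(159, 8) = 8471208603429; 8471208603429 < 7625597484987? NO
The largest n with C(n, 8) < 7625597484987 is n = 156 (where E[X] = 805384891025/847288609443 ≈ 0.9505437). Hence R_3(8) > 156, i.e. R_3(8) ≥ 157.

Largest n = 156; hence R_3(8) > 156.


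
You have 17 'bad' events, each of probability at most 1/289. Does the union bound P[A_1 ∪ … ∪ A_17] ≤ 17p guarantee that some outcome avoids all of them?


Union bound: P[∪_{i=1}^{17} A_i] ≤ Σ_i P[A_i] ≤ 17·p = 17·(1/289) = 1/17.
Numerically: 1/17 ≈ 0.05882.
Is 1/17 < 1? YES.
Since P[∪ A_i] ≤ 1/17 < 1, the complement has P[∩ A_i^c] ≥ 1 − 1/17 = 16/17 > 0, so some outcome avoids every A_i.

17·p = 1/17 ≈ 0.05882; existence CERTIFIED by the union bound.


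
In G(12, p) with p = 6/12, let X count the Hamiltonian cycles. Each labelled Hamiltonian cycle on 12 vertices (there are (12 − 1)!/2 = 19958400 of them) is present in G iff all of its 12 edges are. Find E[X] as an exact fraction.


K_12 has (12 − 1)!/2 = 19958400 labelled Hamiltonian cycles.
For each such Hamiltonian cycle H, let X_H = 1 if all 12 edges of H are present in G. Then P[X_H = 1] = p^{12} = (1/2)^{12} = 1/4096.
By linearity of expectation: E[X] = Σ_H E[X_H] = 19958400 · p^{12} = 19958400 · 1/4096 = 155925/32.
Numerically: E[X] ≈ 4872.7.

E[X] = 19958400 · (1/2)^{12} = 155925/32 ≈ 4872.7.


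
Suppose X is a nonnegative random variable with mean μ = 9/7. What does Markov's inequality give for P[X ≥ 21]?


μ = E[X] = 9/7, a = 21.
Markov: P[X ≥ 21] ≤ μ/a = (9/7)/21 = 3/49.
Numerically: ≈ 0.06122.
(Since a = 21 > μ = 1.28571, the bound 3/49 is < 1 and informative.)

P[X ≥ 21] ≤ 3/49 ≈ 0.06122.


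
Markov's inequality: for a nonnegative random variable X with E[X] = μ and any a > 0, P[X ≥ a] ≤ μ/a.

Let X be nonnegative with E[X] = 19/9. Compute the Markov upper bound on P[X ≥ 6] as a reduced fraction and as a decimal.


μ = E[X] = 19/9, a = 6.
Markov: P[X ≥ 6] ≤ μ/a = (19/9)/6 = 19/54.
Numerically: ≈ 0.351852.
(Since a = 6 > μ = 2.111111, the bound 19/54 is < 1 and informative.)

P[X ≥ 6] ≤ 19/54 ≈ 0.351852.


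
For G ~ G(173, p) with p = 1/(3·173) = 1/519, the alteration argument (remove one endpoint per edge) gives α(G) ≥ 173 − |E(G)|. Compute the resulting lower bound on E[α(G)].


E[|E(G)|] = C(173, 2)·p = 14878 · (1/519) = 86/3.
E[α(G)] ≥ n − E[|E(G)|] = 173 − 86/3 = 433/3.
Numerically: ≈ 144.333.
(This is only a lower bound; the true E[α(G)] may be larger.)

E[α(G)] ≥ 433/3 ≈ 144.333.


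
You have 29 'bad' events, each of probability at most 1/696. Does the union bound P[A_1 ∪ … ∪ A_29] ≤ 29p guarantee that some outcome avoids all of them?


Union bound: P[∪_{i=1}^{29} A_i] ≤ Σ_i P[A_i] ≤ 29·p = 29·(1/696) = 1/24.
Numerically: 1/24 ≈ 0.04167.
Is 1/24 < 1? YES.
Since P[∪ A_i] ≤ 1/24 < 1, the complement has P[∩ A_i^c] ≥ 1 − 1/24 = 23/24 > 0, so some outcome avoids every A_i.

29·p = 1/24 ≈ 0.04167; existence CERTIFIED by the union bound.


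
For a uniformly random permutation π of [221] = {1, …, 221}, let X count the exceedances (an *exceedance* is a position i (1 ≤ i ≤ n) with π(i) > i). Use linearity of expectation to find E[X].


Write X = Σ_{i=1}^{221} X_i, where X_i = 1_{π(i) > i}.
For each fixed i, π(i) is uniform over {1, …, 221} (marginal of a uniform permutation), so P[π(i) > i] = (n − i)/n. Summing: Σ_{i=1}^{221} (n − i)/n = (0 + 1 + … + 220)/221 = 221(221 − 1)/(2·221) = (221 − 1)/2.
Hence E[X] = Σ_{i=1}^{221} (221 − i)/221 = 110 ≈ 110.0000.

E[X] = 110 = 110.0000.


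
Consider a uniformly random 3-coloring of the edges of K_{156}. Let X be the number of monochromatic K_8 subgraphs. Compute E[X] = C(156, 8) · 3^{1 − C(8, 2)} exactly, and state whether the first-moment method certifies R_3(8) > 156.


E[X] = C(156, 8) · 3^{1 − 28} = 7248464019225 · 3^{−27} = 7248464019225/7625597484987.
As a reduced fraction: E[X] = 805384891025/847288609443 ≈ 0.9505.
Is E[X] < 1? YES.
Since E[X] < 1, there exists a 3-coloring of K_{156} with no monochromatic K_8; hence R_3(8) > 156.

E[X] = 805384891025/847288609443 ≈ 0.9505; E[X] < 1, so R_3(8) > 156.


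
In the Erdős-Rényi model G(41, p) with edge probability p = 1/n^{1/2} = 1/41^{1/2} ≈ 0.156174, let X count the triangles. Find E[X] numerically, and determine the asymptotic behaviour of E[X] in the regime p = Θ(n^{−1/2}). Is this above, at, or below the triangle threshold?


Number of potential triangles: C(41, 3) = 10660.
Each occurs with probability p³ ≈ (0.156174)³ ≈ 3.80911614e-03.
By linearity: E[X] = C(41, 3)·p³ ≈ 10660 · 3.80911614e-03 ≈ 40.605178.
Since α = 1/2 < 1, p = c/n^{1/2} ≫ 1/n is above the triangle threshold p ~ 1/n. Asymptotically E[X] ~ (c³/6)·n^{3(1−α)} = (1³/6)·n^{1.5} → ∞; triangles are abundant w.h.p.

E[X] ≈ 40.605178; in regime p = Θ(1/n^{1/2}) E[X] diverges (above the triangle threshold p ~ 1/n).


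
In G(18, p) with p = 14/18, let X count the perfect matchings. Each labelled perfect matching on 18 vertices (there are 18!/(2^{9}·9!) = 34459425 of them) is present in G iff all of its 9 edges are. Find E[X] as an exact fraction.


K_18 has 18!/(2^{9}·9!) = 34459425 labelled perfect matchings.
For each such perfect matching H, let X_H = 1 if all 9 edges of H are present in G. Then P[X_H = 1] = p^{9} = (7/9)^{9} = 40353607/387420489.
By linearity of expectation: E[X] = Σ_H E[X_H] = 34459425 · p^{9} = 34459425 · 40353607/387420489 = 17167433257975/4782969.
Numerically: E[X] ≈ 3.59e+06.

E[X] = 34459425 · (7/9)^{9} = 17167433257975/4782969 ≈ 3.59e+06.


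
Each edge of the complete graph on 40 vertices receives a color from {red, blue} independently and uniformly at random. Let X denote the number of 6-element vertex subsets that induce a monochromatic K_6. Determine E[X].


Let X = Σ_S X_S over the C(40, 6) = 3838380 subsets S of size 6, where X_S = 1 if the K_6 on S is monochromatic.
For a fixed S, the K_6 on S has C(6, 2) = 15 edges. P[all 15 edges red] = (1/2)^15, and likewise for blue, so P[monochromatic] = 2·(1/2)^15 = 2^{1 − 15} = 1/16384.
Summing: E[X] = C(40, 6) · 2^{1 − 15} = 3838380 · 1/16384 = 959595/4096.
Numerically: E[X] ≈ 234.276.

E[X] = C(40,6)·2^(1−C(6,2)) = 959595/4096 ≈ 234.276.


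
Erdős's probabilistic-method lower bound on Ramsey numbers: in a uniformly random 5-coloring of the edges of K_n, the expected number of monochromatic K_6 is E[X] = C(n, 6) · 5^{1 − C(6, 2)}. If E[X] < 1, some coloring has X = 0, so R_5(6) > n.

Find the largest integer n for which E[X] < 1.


We need C(n, 6) · 5^{1 − 15} < 1, i.e. C(n, 6) < 5^{15 − 1} = 6103515625.
Check values of n near the boundary:
  n = 129: C(129, 6) = 5688177600; 5688177600 < 6103515625? YES
  n = 130: C(130, 6) = 5963412000; 5963412000 < 6103515625? YES
  n = 131: C(131, 6) = 6249655776; 6249655776 < 6103515625? NO
  n = 132: C(132, 6) = 6547258432; 6547258432 < 6103515625? NO
The largest n with C(n, 6) < 6103515625 is n = 130 (where E[X] = 47707296/48828125 ≈ 0.9770454). Hence R_5(6) > 130, i.e. R_5(6) ≥ 131.

Largest n = 130; hence R_5(6) > 130.


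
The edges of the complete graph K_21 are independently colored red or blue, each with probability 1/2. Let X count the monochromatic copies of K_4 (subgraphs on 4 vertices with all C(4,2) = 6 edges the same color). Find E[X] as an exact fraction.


Let X = Σ_S X_S over the C(21, 4) = 5985 subsets S of size 4, where X_S = 1 if the K_4 on S is monochromatic.
For a fixed S, the K_4 on S has C(4, 2) = 6 edges. P[all 6 edges red] = (1/2)^6, and likewise for blue, so P[monochromatic] = 2·(1/2)^6 = 2^{1 − 6} = 1/32.
By linearity of expectation: E[X] = C(21, 4) · 2^{1 − 6} = 5985 · 1/32 = 5985/32.
Numerically: E[X] ≈ 187.03125.

E[X] = C(21,4)·2^(1−C(4,2)) = 5985/32 ≈ 187.03125.


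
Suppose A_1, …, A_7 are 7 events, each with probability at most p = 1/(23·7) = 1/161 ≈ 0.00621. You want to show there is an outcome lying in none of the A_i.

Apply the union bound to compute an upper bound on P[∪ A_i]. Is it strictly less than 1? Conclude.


Union bound: P[∪_{i=1}^{7} A_i] ≤ Σ_i P[A_i] ≤ 7·p = 7·(1/161) = 1/23.
Numerically: 1/23 ≈ 0.04348.
Is 1/23 < 1? YES.
Since P[∪ A_i] ≤ 1/23 < 1, the complement has P[∩ A_i^c] ≥ 1 − 1/23 = 22/23 > 0, so some outcome avoids every A_i.

7·p = 1/23 ≈ 0.04348; existence CERTIFIED by the union bound.


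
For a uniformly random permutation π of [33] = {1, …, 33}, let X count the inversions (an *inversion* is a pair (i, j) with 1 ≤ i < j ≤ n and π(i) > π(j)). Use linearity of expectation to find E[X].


Write X = Σ X_I over the C(33, 2) = 528 pairs i < j, with X_I the indicator of one inversion.
There are 528 indicators.
For each fixed pair i < j, the values π(i) and π(j) are two distinct elements of {1, …, 33} in uniformly random order; by symmetry P[π(i) > π(j)] = 1/2.
By linearity: E[X] = 528 · (1/2) = C(33, 2) · (1/2) = 528/2 = 264 ≈ 264.000.

E[X] = 264 = 264.000.


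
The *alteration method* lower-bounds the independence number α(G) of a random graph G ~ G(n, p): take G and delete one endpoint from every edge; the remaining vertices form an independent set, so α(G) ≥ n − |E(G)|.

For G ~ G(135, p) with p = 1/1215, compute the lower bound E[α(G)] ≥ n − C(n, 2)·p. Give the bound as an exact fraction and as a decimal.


E[|E(G)|] = C(135, 2)·p = 9045 · (1/1215) = 67/9.
E[α(G)] ≥ n − E[|E(G)|] = 135 − 67/9 = 1148/9.
Numerically: ≈ 127.555556.
(This is only a lower bound; the true E[α(G)] may be larger.)

E[α(G)] ≥ 1148/9 ≈ 127.555556.


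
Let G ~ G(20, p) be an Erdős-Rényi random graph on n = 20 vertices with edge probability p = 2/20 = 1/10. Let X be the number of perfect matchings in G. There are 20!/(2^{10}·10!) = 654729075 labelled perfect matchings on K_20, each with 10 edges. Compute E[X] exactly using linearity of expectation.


K_20 has 20!/(2^{10}·10!) = 654729075 labelled perfect matchings.
For each such perfect matching H, let X_H = 1 if all 10 edges of H are present in G. Then P[X_H = 1] = p^{10} = (1/10)^{10} = 1/10000000000.
Summing the indicators: E[X] = Σ_H E[X_H] = 654729075 · p^{10} = 654729075 · 1/10000000000 = 26189163/400000000.
Numerically: E[X] ≈ 0.065473.

E[X] = 654729075 · (1/10)^{10} = 26189163/400000000 ≈ 0.065473.


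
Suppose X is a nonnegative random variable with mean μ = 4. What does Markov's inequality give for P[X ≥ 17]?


μ = E[X] = 4, a = 17.
Markov: P[X ≥ 17] ≤ μ/a = (4)/17 = 4/17.
Numerically: ≈ 0.23529.
(Since a = 17 > μ = 4.00000, the bound 4/17 is < 1 and informative.)

P[X ≥ 17] ≤ 4/17 ≈ 0.23529.


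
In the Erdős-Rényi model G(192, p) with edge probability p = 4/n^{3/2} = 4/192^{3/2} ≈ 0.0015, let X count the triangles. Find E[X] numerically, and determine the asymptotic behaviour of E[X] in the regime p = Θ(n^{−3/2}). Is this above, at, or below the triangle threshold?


Number of potential triangles: C(192, 3) = 1161280.
Each occurs with probability p³ ≈ (0.0015)³ ≈ 3.39879e-09.
By linearity: E[X] = C(192, 3)·p³ ≈ 1161280 · 3.39879e-09 ≈ 0.004.
Since α = 3/2 > 1, p = c/n^{3/2} = o(1/n) is below the triangle threshold p ~ 1/n. Asymptotically E[X] ~ (c³/6)·n^{3(1−α)} = (4³/6)·n^{-1.5} → 0, so by Markov's inequality G has no triangles w.h.p.

E[X] ≈ 0.004; in regime p = Θ(1/n^{3/2}) E[X] tends to 0 (below the triangle threshold p ~ 1/n).


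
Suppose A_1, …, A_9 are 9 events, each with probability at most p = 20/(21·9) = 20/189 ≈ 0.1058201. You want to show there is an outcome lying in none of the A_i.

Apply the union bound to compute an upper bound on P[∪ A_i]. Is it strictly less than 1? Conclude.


Union bound: P[∪_{i=1}^{9} A_i] ≤ Σ_i P[A_i] ≤ 9·p = 9·(20/189) = 20/21.
Numerically: 20/21 ≈ 0.9523810.
Is 20/21 < 1? YES.
Since P[∪ A_i] ≤ 20/21 < 1, the complement has P[∩ A_i^c] ≥ 1 − 20/21 = 1/21 > 0, so some outcome avoids every A_i.

9·p = 20/21 ≈ 0.9523810; existence CERTIFIED by the union bound.


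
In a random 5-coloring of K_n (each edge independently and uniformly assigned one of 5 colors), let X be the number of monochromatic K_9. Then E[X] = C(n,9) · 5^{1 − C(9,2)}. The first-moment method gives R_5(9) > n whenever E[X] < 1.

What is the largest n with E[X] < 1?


We need C(n, 9) · 5^{1 − 36} < 1, i.e. C(n, 9) < 5^{36 − 1} = 2910383045673370361328125.
Check values of n near the boundary:
  n = 2170: C(2170, 9) = 2891746779868845075610510; 2891746779868845075610510 < 2910383045673370361328125? YES
  n = 2171: C(2171, 9) = 2903784578674959601827205; 2903784578674959601827205 < 2910383045673370361328125? YES
  n = 2172: C(2172, 9) = 2915866900084148060642020; 2915866900084148060642020 < 2910383045673370361328125? NO
  n = 2173: C(2173, 9) = 2927993888115921319674265; 2927993888115921319674265 < 2910383045673370361328125? NO
The largest n with C(n, 9) < 2910383045673370361328125 is n = 2171 (where E[X] = 580756915734991920365441/582076609134674072265625 ≈ 0.9977328). Hence R_5(9) > 2171, i.e. R_5(9) ≥ 2172.

Largest n = 2171; hence R_5(9) > 2171.


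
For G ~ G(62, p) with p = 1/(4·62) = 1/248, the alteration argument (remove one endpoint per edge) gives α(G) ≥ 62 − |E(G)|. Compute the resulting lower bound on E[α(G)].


E[|E(G)|] = C(62, 2)·p = 1891 · (1/248) = 61/8.
E[α(G)] ≥ n − E[|E(G)|] = 62 − 61/8 = 435/8.
Numerically: ≈ 54.37500.
(This is only a lower bound; the true E[α(G)] may be larger.)

E[α(G)] ≥ 435/8 ≈ 54.37500.


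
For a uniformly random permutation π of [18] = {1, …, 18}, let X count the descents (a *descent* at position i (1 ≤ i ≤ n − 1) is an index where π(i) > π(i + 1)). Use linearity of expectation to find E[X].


Write X = Σ X_I over i = 1, …, 17, with X_I the indicator of one descent.
There are 17 indicators.
For each fixed i, the pair (π(i), π(i+1)) is a uniformly random ordered pair of distinct values from {1, …, 18}; by symmetry P[π(i) > π(i+1)] = 1/2.
By linearity: E[X] = 17 · (1/2) = (18 − 1) · (1/2) = 17/2 ≈ 8.500000.

E[X] = 17/2 = 8.500000.


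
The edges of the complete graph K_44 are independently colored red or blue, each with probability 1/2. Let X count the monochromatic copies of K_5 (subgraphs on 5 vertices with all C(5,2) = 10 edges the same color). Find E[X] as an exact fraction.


Let X = Σ_S X_S over the C(44, 5) = 1086008 subsets S of size 5, where X_S = 1 if the K_5 on S is monochromatic.
For a fixed S, the K_5 on S has C(5, 2) = 10 edges. P[all 10 edges red] = (1/2)^10, and likewise for blue, so P[monochromatic] = 2·(1/2)^10 = 2^{1 − 10} = 1/512.
Summing: E[X] = C(44, 5) · 2^{1 − 10} = 1086008 · 1/512 = 135751/64.
Numerically: E[X] ≈ 2121.10938.

E[X] = C(44,5)·2^(1−C(5,2)) = 135751/64 ≈ 2121.10938.


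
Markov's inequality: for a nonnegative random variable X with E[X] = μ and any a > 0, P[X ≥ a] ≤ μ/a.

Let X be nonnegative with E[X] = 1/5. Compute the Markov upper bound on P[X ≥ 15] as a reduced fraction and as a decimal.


μ = E[X] = 1/5, a = 15.
Markov: P[X ≥ 15] ≤ μ/a = (1/5)/15 = 1/75.
Numerically: ≈ 0.013333.
(Since a = 15 > μ = 0.200000, the bound 1/75 is < 1 and informative.)

P[X ≥ 15] ≤ 1/75 ≈ 0.013333.


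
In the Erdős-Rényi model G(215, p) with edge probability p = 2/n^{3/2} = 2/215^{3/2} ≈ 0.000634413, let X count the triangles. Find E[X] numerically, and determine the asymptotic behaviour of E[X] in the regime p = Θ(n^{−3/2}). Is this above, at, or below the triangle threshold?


Number of potential triangles: C(215, 3) = 1633355.
Each occurs with probability p³ ≈ (0.000634413)³ ≈ 2.55338861e-10.
By linearity: E[X] = C(215, 3)·p³ ≈ 1633355 · 2.55338861e-10 ≈ 0.000417.
Since α = 3/2 > 1, p = c/n^{3/2} = o(1/n) is below the triangle threshold p ~ 1/n. Asymptotically E[X] ~ (c³/6)·n^{3(1−α)} = (2³/6)·n^{-1.5} → 0, so by Markov's inequality G has no triangles w.h.p.

E[X] ≈ 0.000417; in regime p = Θ(1/n^{3/2}) E[X] tends to 0 (below the triangle threshold p ~ 1/n).


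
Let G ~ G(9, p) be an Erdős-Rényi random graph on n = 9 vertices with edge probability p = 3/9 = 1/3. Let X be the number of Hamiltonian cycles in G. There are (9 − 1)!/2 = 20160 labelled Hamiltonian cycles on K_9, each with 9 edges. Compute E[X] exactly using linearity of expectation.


K_9 has (9 − 1)!/2 = 20160 labelled Hamiltonian cycles.
For each such Hamiltonian cycle H, let X_H = 1 if all 9 edges of H are present in G. Then P[X_H = 1] = p^{9} = (1/3)^{9} = 1/19683.
By linearity: E[X] = Σ_H E[X_H] = 20160 · p^{9} = 20160 · 1/19683 = 2240/2187.
Numerically: E[X] ≈ 1.024.

E[X] = 20160 · (1/3)^{9} = 2240/2187 ≈ 1.024.


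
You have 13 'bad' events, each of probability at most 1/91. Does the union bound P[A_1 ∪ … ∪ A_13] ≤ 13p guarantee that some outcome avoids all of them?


Union bound: P[∪_{i=1}^{13} A_i] ≤ Σ_i P[A_i] ≤ 13·p = 13·(1/91) = 1/7.
Numerically: 1/7 ≈ 0.1428571.
Is 1/7 < 1? YES.
Since P[∪ A_i] ≤ 1/7 < 1, the complement has P[∩ A_i^c] ≥ 1 − 1/7 = 6/7 > 0, so some outcome avoids every A_i.

13·p = 1/7 ≈ 0.1428571; existence CERTIFIED by the union bound.


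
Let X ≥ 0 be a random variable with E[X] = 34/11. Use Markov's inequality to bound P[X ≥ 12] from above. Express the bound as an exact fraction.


μ = E[X] = 34/11, a = 12.
Markov: P[X ≥ 12] ≤ μ/a = (34/11)/12 = 17/66.
Numerically: ≈ 0.257576.
(Since a = 12 > μ = 3.090909, the bound 17/66 is < 1 and informative.)

P[X ≥ 12] ≤ 17/66 ≈ 0.257576.


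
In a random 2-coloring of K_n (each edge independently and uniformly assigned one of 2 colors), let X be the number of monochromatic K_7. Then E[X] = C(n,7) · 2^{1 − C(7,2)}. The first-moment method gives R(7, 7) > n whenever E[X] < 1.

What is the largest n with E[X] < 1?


We need C(n, 7) · 2^{1 − 21} < 1, i.e. C(n, 7) < 2^{21 − 1} = 1048576.
Check values of n near the boundary:
  n = 22: C(22, 7) = 170544; 170544 < 1048576? YES
  n = 23: C(23, 7) = 245157; 245157 < 1048576? YES
  n = 24: C(24, 7) = 346104; 346104 < 1048576? YES
  n = 25: C(25, 7) = 480700; 480700 < 1048576? YES
  n = 26: C(26, 7) = 657800; 657800 < 1048576? YES
  n = 27: C(27, 7) = 888030; 888030 < 1048576? YES
  n = 28: C(28, 7) = 1184040; 1184040 < 1048576? NO
The largest n with C(n, 7) < 1048576 is n = 27 (where E[X] = 444015/524288 ≈ 0.8468914). Hence R(7, 7) > 27, i.e. R(7, 7) ≥ 28.

Largest n = 27; hence R(7, 7) > 27.


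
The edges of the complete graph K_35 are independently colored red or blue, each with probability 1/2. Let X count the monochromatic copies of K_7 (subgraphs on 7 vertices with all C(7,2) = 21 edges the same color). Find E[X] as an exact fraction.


Let X = Σ_S X_S over the C(35, 7) = 6724520 subsets S of size 7, where X_S = 1 if the K_7 on S is monochromatic.
For a fixed S, the K_7 on S has C(7, 2) = 21 edges. P[all 21 edges red] = (1/2)^21, and likewise for blue, so P[monochromatic] = 2·(1/2)^21 = 2^{1 − 21} = 1/1048576.
Summing: E[X] = C(35, 7) · 2^{1 − 21} = 6724520 · 1/1048576 = 840565/131072.
Numerically: E[X] ≈ 6.413002.

E[X] = C(35,7)·2^(1−C(7,2)) = 840565/131072 ≈ 6.413002.


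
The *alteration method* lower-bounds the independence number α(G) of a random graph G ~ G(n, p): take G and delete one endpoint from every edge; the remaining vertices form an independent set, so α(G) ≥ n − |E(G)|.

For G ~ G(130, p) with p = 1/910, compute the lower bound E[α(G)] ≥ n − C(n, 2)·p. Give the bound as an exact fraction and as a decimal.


E[|E(G)|] = C(130, 2)·p = 8385 · (1/910) = 129/14.
E[α(G)] ≥ n − E[|E(G)|] = 130 − 129/14 = 1691/14.
Numerically: ≈ 120.78571.
(This is only a lower bound; the true E[α(G)] may be larger.)

E[α(G)] ≥ 1691/14 ≈ 120.78571.


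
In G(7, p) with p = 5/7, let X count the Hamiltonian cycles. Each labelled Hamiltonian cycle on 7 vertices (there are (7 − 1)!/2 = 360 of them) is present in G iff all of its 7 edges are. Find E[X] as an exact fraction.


K_7 has (7 − 1)!/2 = 360 labelled Hamiltonian cycles.
For each such Hamiltonian cycle H, let X_H = 1 if all 7 edges of H are present in G. Then P[X_H = 1] = p^{7} = (5/7)^{7} = 78125/823543.
By linearity of expectation: E[X] = Σ_H E[X_H] = 360 · p^{7} = 360 · 78125/823543 = 28125000/823543.
Numerically: E[X] ≈ 34.15.

E[X] = 360 · (5/7)^{7} = 28125000/823543 ≈ 34.15.


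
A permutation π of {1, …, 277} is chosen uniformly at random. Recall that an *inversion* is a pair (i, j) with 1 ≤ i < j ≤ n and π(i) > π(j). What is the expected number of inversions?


Write X = Σ X_I over the C(277, 2) = 38226 pairs i < j, with X_I the indicator of one inversion.
There are 38226 indicators.
For each fixed pair i < j, the values π(i) and π(j) are two distinct elements of {1, …, 277} in uniformly random order; by symmetry P[π(i) > π(j)] = 1/2.
By linearity: E[X] = 38226 · (1/2) = C(277, 2) · (1/2) = 38226/2 = 19113 ≈ 19113.000000.

E[X] = 19113 = 19113.000000.


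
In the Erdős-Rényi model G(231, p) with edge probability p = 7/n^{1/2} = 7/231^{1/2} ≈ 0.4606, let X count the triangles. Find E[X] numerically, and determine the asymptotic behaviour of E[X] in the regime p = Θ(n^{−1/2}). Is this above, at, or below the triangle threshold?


Number of potential triangles: C(231, 3) = 2027795.
Each occurs with probability p³ ≈ (0.4606)³ ≈ 9.769586e-02.
By linearity: E[X] = C(231, 3)·p³ ≈ 2027795 · 9.769586e-02 ≈ 198107.1718.
Since α = 1/2 < 1, p = c/n^{1/2} ≫ 1/n is above the triangle threshold p ~ 1/n. Asymptotically E[X] ~ (c³/6)·n^{3(1−α)} = (7³/6)·n^{1.5} → ∞; triangles are abundant w.h.p.

E[X] ≈ 198107.1718; in regime p = Θ(1/n^{1/2}) E[X] diverges (above the triangle threshold p ~ 1/n).


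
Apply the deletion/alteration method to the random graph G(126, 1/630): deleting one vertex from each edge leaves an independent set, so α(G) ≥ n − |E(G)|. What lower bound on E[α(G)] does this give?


E[|E(G)|] = C(126, 2)·p = 7875 · (1/630) = 25/2.
E[α(G)] ≥ n − E[|E(G)|] = 126 − 25/2 = 227/2.
Numerically: ≈ 113.50000.
(This is only a lower bound; the true E[α(G)] may be larger.)

E[α(G)] ≥ 227/2 ≈ 113.50000.


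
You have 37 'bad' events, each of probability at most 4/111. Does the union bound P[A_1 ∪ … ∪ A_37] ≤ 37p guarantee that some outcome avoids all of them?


Union bound: P[∪_{i=1}^{37} A_i] ≤ Σ_i P[A_i] ≤ 37·p = 37·(4/111) = 4/3.
Numerically: 4/3 ≈ 1.333333.
Is 4/3 < 1? NO.
Since the bound 4/3 is ≥ 1, the union bound is uninformative here; it does NOT by itself certify existence.

37·p = 4/3 ≈ 1.333333; existence NOT certified by the union bound.


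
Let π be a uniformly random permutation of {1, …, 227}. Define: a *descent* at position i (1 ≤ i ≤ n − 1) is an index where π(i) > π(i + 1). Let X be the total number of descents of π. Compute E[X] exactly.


Write X = Σ X_I over i = 1, …, 226, with X_I the indicator of one descent.
There are 226 indicators.
For each fixed i, the pair (π(i), π(i+1)) is a uniformly random ordered pair of distinct values from {1, …, 227}; by symmetry P[π(i) > π(i+1)] = 1/2.
By linearity: E[X] = 226 · (1/2) = (227 − 1) · (1/2) = 113 ≈ 113.000.

E[X] = 113 = 113.000.


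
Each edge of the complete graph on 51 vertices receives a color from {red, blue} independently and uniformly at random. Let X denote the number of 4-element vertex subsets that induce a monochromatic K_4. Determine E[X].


Let X = Σ_S X_S over the C(51, 4) = 249900 subsets S of size 4, where X_S = 1 if the K_4 on S is monochromatic.
For a fixed S, the K_4 on S has C(4, 2) = 6 edges. P[all 6 edges red] = (1/2)^6, and likewise for blue, so P[monochromatic] = 2·(1/2)^6 = 2^{1 − 6} = 1/32.
Summing: E[X] = C(51, 4) · 2^{1 − 6} = 249900 · 1/32 = 62475/8.
Numerically: E[X] ≈ 7809.37500.

E[X] = C(51,4)·2^(1−C(4,2)) = 62475/8 ≈ 7809.37500.


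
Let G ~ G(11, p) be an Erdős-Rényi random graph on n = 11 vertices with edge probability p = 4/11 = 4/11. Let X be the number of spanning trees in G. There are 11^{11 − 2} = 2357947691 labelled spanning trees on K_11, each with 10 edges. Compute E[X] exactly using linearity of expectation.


K_11 has 11^{11 − 2} = 2357947691 labelled spanning trees.
For each such spanning tree H, let X_H = 1 if all 10 edges of H are present in G. Then P[X_H = 1] = p^{10} = (4/11)^{10} = 1048576/25937424601.
Summing the indicators: E[X] = Σ_H E[X_H] = 2357947691 · p^{10} = 2357947691 · 1048576/25937424601 = 1048576/11.
Numerically: E[X] ≈ 95325.1.

E[X] = 2357947691 · (4/11)^{10} = 1048576/11 ≈ 95325.1.


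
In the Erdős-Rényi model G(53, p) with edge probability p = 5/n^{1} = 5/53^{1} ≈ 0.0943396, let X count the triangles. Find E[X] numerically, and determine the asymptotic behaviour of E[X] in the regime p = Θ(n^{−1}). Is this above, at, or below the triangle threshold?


Number of potential triangles: C(53, 3) = 23426.
Each occurs with probability p³ ≈ (0.0943396)³ ≈ 8.39619283e-04.
By linearity: E[X] = C(53, 3)·p³ ≈ 23426 · 8.39619283e-04 ≈ 19.668921.
Here α = 1, so p = 5/n is exactly at the triangle threshold p ~ 1/n. Asymptotically E[X] → c³/6 = 5³/6 = 125/6 ≈ 20.833333, a bounded constant. In this regime the triangle count is asymptotically Poisson(c³/6).

E[X] ≈ 19.668921; in regime p = Θ(1/n^{1}) E[X] stays bounded (at the triangle threshold p ~ 1/n).


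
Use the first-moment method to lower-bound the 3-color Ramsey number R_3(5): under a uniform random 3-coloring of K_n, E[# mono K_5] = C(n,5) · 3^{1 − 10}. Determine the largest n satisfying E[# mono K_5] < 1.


We need C(n, 5) · 3^{1 − 10} < 1, i.e. C(n, 5) < 3^{10 − 1} = 19683.
Check values of n near the boundary:
  n = 19: C(19, 5) = 11628; 11628 < 19683? YES
  n = 20: C(20, 5) = 15504; 15504 < 19683? YES
  n = 21: C(21, 5) = 20349; 20349 < 19683? NO
The largest n with C(n, 5) < 19683 is n = 20 (where E[X] = 5168/6561 ≈ 0.7877). Hence R_3(5) > 20, i.e. R_3(5) ≥ 21.

Largest n = 20; hence R_3(5) > 20.


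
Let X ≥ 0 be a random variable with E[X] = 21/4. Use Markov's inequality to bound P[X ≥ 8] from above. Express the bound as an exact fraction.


μ = E[X] = 21/4, a = 8.
Markov: P[X ≥ 8] ≤ μ/a = (21/4)/8 = 21/32.
Numerically: ≈ 0.656.
(Since a = 8 > μ = 5.250, the bound 21/32 is < 1 and informative.)

P[X ≥ 8] ≤ 21/32 ≈ 0.656.


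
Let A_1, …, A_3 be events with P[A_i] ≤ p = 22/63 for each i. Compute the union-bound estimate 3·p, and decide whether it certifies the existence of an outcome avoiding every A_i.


Union bound: P[∪_{i=1}^{3} A_i] ≤ Σ_i P[A_i] ≤ 3·p = 3·(22/63) = 22/21.
Numerically: 22/21 ≈ 1.048.
Is 22/21 < 1? NO.
Since the bound 22/21 is ≥ 1, the union bound is uninformative here; it does NOT by itself certify existence.

3·p = 22/21 ≈ 1.048; existence NOT certified by the union bound.


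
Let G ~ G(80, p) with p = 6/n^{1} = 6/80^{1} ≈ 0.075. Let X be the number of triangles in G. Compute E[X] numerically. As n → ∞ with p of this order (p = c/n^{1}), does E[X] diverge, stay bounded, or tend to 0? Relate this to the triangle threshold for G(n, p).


Number of potential triangles: C(80, 3) = 82160.
Each occurs with probability p³ ≈ (0.075)³ ≈ 4.218750e-04.
By linearity: E[X] = C(80, 3)·p³ ≈ 82160 · 4.218750e-04 ≈ 34.6612.
Here α = 1, so p = 6/n is exactly at the triangle threshold p ~ 1/n. Asymptotically E[X] → c³/6 = 6³/6 = 36 ≈ 36.0000, a bounded constant. In this regime the triangle count is asymptotically Poisson(c³/6).

E[X] ≈ 34.6612; in regime p = Θ(1/n^{1}) E[X] stays bounded (at the triangle threshold p ~ 1/n).


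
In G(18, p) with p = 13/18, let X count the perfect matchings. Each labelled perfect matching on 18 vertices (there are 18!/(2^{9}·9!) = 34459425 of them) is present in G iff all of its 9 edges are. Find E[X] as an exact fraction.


K_18 has 18!/(2^{9}·9!) = 34459425 labelled perfect matchings.
For each such perfect matching H, let X_H = 1 if all 9 edges of H are present in G. Then P[X_H = 1] = p^{9} = (13/18)^{9} = 10604499373/198359290368.
Summing the indicators: E[X] = Σ_H E[X_H] = 34459425 · p^{9} = 34459425 · 10604499373/198359290368 = 4511419145758525/2448880128.
Numerically: E[X] ≈ 1.84224e+06.

E[X] = 34459425 · (13/18)^{9} = 4511419145758525/2448880128 ≈ 1.84224e+06.


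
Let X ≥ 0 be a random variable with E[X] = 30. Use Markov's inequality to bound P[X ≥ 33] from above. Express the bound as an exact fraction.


μ = E[X] = 30, a = 33.
Markov: P[X ≥ 33] ≤ μ/a = (30)/33 = 10/11.
Numerically: ≈ 0.909091.
(Since a = 33 > μ = 30.000000, the bound 10/11 is < 1 and informative.)

P[X ≥ 33] ≤ 10/11 ≈ 0.909091.


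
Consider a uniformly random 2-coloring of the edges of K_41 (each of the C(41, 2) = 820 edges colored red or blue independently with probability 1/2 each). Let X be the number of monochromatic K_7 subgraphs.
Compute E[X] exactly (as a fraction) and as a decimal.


Let X = Σ_S X_S over the C(41, 7) = 22481940 subsets S of size 7, where X_S = 1 if the K_7 on S is monochromatic.
For a fixed S, the K_7 on S has C(7, 2) = 21 edges. P[all 21 edges red] = (1/2)^21, and likewise for blue, so P[monochromatic] = 2·(1/2)^21 = 2^{1 − 21} = 1/1048576.
By linearity of expectation: E[X] = C(41, 7) · 2^{1 − 21} = 22481940 · 1/1048576 = 5620485/262144.
Numerically: E[X] ≈ 21.440.

E[X] = C(41,7)·2^(1−C(7,2)) = 5620485/262144 ≈ 21.440.


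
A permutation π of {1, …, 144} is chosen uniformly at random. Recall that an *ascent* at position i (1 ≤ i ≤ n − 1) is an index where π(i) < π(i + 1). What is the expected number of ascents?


Write X = Σ X_I over i = 1, …, 143, with X_I the indicator of one ascent.
There are 143 indicators.
For each fixed i, the pair (π(i), π(i+1)) is a uniformly random ordered pair of distinct values from {1, …, 144}; by symmetry P[π(i) < π(i+1)] = 1/2.
By linearity: E[X] = 143 · (1/2) = (144 − 1) · (1/2) = 143/2 ≈ 71.500.

E[X] = 143/2 = 71.500.


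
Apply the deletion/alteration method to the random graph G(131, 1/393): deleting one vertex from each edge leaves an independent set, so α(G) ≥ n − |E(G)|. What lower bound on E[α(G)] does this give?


E[|E(G)|] = C(131, 2)·p = 8515 · (1/393) = 65/3.
E[α(G)] ≥ n − E[|E(G)|] = 131 − 65/3 = 328/3.
Numerically: ≈ 109.333.
(This is only a lower bound; the true E[α(G)] may be larger.)

E[α(G)] ≥ 328/3 ≈ 109.333.


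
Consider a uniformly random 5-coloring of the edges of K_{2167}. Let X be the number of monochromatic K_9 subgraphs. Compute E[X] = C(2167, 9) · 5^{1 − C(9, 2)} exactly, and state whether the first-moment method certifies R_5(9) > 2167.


E[X] = C(2167, 9) · 5^{1 − 36} = 2855899084841489792706810 · 5^{−35} = 2855899084841489792706810/2910383045673370361328125.
As a reduced fraction: E[X] = 571179816968297958541362/582076609134674072265625 ≈ 0.981279.
Is E[X] < 1? YES.
Since E[X] < 1, there exists a 5-coloring of K_{2167} with no monochromatic K_9; hence R_5(9) > 2167.

E[X] = 571179816968297958541362/582076609134674072265625 ≈ 0.981279; E[X] < 1, so R_5(9) > 2167.


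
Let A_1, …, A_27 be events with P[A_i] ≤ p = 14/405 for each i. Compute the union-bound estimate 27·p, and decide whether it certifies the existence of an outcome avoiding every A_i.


Union bound: P[∪_{i=1}^{27} A_i] ≤ Σ_i P[A_i] ≤ 27·p = 27·(14/405) = 14/15.
Numerically: 14/15 ≈ 0.9333333.
Is 14/15 < 1? YES.
Since P[∪ A_i] ≤ 14/15 < 1, the complement has P[∩ A_i^c] ≥ 1 − 14/15 = 1/15 > 0, so some outcome avoids every A_i.

27·p = 14/15 ≈ 0.9333333; existence CERTIFIED by the union bound.


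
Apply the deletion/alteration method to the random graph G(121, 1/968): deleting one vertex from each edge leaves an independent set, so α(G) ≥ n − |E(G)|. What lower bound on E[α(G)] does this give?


E[|E(G)|] = C(121, 2)·p = 7260 · (1/968) = 15/2.
E[α(G)] ≥ n − E[|E(G)|] = 121 − 15/2 = 227/2.
Numerically: ≈ 113.500000.
(This is only a lower bound; the true E[α(G)] may be larger.)

E[α(G)] ≥ 227/2 ≈ 113.500000.


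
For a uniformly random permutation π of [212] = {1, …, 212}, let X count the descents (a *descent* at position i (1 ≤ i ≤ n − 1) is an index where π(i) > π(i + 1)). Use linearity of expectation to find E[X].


Write X = Σ X_I over i = 1, …, 211, with X_I the indicator of one descent.
There are 211 indicators.
For each fixed i, the pair (π(i), π(i+1)) is a uniformly random ordered pair of distinct values from {1, …, 212}; by symmetry P[π(i) > π(i+1)] = 1/2.
By linearity: E[X] = 211 · (1/2) = (212 − 1) · (1/2) = 211/2 ≈ 105.500000.

E[X] = 211/2 = 105.500000.


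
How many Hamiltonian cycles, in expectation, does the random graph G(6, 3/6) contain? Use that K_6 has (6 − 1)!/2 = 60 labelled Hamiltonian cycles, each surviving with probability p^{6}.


K_6 has (6 − 1)!/2 = 60 labelled Hamiltonian cycles.
For each such Hamiltonian cycle H, let X_H = 1 if all 6 edges of H are present in G. Then P[X_H = 1] = p^{6} = (1/2)^{6} = 1/64.
Summing the indicators: E[X] = Σ_H E[X_H] = 60 · p^{6} = 60 · 1/64 = 15/16.
Numerically: E[X] ≈ 0.9375.

E[X] = 60 · (1/2)^{6} = 15/16 ≈ 0.9375.


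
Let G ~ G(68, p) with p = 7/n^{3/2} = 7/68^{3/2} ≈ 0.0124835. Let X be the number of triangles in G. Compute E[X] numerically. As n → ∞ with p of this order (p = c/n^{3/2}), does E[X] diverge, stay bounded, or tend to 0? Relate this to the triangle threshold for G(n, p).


Number of potential triangles: C(68, 3) = 50116.
Each occurs with probability p³ ≈ (0.0124835)³ ≈ 1.94537806e-06.
By linearity: E[X] = C(68, 3)·p³ ≈ 50116 · 1.94537806e-06 ≈ 0.097495.
Since α = 3/2 > 1, p = c/n^{3/2} = o(1/n) is below the triangle threshold p ~ 1/n. Asymptotically E[X] ~ (c³/6)·n^{3(1−α)} = (7³/6)·n^{-1.5} → 0, so by Markov's inequality G has no triangles w.h.p.

E[X] ≈ 0.097495; in regime p = Θ(1/n^{3/2}) E[X] tends to 0 (below the triangle threshold p ~ 1/n).


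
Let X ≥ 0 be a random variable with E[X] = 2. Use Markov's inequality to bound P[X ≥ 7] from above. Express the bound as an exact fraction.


μ = E[X] = 2, a = 7.
Markov: P[X ≥ 7] ≤ μ/a = (2)/7 = 2/7.
Numerically: ≈ 0.28571.
(Since a = 7 > μ = 2.00000, the bound 2/7 is < 1 and informative.)

P[X ≥ 7] ≤ 2/7 ≈ 0.28571.


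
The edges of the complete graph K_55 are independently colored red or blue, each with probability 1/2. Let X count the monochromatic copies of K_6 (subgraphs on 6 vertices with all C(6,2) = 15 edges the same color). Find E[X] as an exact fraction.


Let X = Σ_S X_S over the C(55, 6) = 28989675 subsets S of size 6, where X_S = 1 if the K_6 on S is monochromatic.
For a fixed S, the K_6 on S has C(6, 2) = 15 edges. P[all 15 edges red] = (1/2)^15, and likewise for blue, so P[monochromatic] = 2·(1/2)^15 = 2^{1 − 15} = 1/16384.
Summing: E[X] = C(55, 6) · 2^{1 − 15} = 28989675 · 1/16384 = 28989675/16384.
Numerically: E[X] ≈ 1769.389.

E[X] = C(55,6)·2^(1−C(6,2)) = 28989675/16384 ≈ 1769.389.


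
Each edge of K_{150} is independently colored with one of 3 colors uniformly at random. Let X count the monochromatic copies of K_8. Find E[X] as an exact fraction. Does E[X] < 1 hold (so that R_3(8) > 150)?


E[X] = C(150, 8) · 3^{1 − 28} = 5257211409450 · 3^{−27} = 5257211409450/7625597484987.
As a reduced fraction: E[X] = 584134601050/847288609443 ≈ 0.68942.
Is E[X] < 1? YES.
Since E[X] < 1, there exists a 3-coloring of K_{150} with no monochromatic K_8; hence R_3(8) > 150.

E[X] = 584134601050/847288609443 ≈ 0.68942; E[X] < 1, so R_3(8) > 150.


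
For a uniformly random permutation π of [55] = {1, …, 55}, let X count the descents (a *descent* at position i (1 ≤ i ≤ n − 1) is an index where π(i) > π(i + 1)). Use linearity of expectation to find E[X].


Write X = Σ X_I over i = 1, …, 54, with X_I the indicator of one descent.
There are 54 indicators.
For each fixed i, the pair (π(i), π(i+1)) is a uniformly random ordered pair of distinct values from {1, …, 55}; by symmetry P[π(i) > π(i+1)] = 1/2.
By linearity: E[X] = 54 · (1/2) = (55 − 1) · (1/2) = 27 ≈ 27.0000.

E[X] = 27 = 27.0000.


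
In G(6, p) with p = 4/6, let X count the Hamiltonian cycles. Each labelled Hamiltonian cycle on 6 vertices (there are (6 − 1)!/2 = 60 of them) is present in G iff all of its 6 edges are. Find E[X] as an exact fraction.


K_6 has (6 − 1)!/2 = 60 labelled Hamiltonian cycles.
For each such Hamiltonian cycle H, let X_H = 1 if all 6 edges of H are present in G. Then P[X_H = 1] = p^{6} = (2/3)^{6} = 64/729.
By linearity of expectation: E[X] = Σ_H E[X_H] = 60 · p^{6} = 60 · 64/729 = 1280/243.
Numerically: E[X] ≈ 5.267.

E[X] = 60 · (2/3)^{6} = 1280/243 ≈ 5.267.


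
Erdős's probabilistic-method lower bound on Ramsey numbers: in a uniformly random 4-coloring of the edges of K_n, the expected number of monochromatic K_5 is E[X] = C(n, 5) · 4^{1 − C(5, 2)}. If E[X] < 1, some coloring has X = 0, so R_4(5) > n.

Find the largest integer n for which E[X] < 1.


We need C(n, 5) · 4^{1 − 10} < 1, i.e. C(n, 5) < 4^{10 − 1} = 262144.
Check values of n near the boundary:
  n = 32: C(32, 5) = 201376; 201376 < 262144? YES
  n = 33: C(33, 5) = 237336; 237336 < 262144? YES
  n = 34: C(34, 5) = 278256; 278256 < 262144? NO
The largest n with C(n, 5) < 262144 is n = 33 (where E[X] = 29667/32768 ≈ 0.905365). Hence R_4(5) > 33, i.e. R_4(5) ≥ 34.

Largest n = 33; hence R_4(5) > 33.


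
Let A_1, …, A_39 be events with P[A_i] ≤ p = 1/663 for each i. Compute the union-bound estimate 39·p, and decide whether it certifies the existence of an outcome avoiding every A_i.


Union bound: P[∪_{i=1}^{39} A_i] ≤ Σ_i P[A_i] ≤ 39·p = 39·(1/663) = 1/17.
Numerically: 1/17 ≈ 0.058824.
Is 1/17 < 1? YES.
Since P[∪ A_i] ≤ 1/17 < 1, the complement has P[∩ A_i^c] ≥ 1 − 1/17 = 16/17 > 0, so some outcome avoids every A_i.

39·p = 1/17 ≈ 0.058824; existence CERTIFIED by the union bound.


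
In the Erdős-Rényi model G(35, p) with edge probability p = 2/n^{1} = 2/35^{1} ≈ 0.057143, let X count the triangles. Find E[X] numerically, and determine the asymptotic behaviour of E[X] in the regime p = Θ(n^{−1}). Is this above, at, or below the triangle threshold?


Number of potential triangles: C(35, 3) = 6545.
Each occurs with probability p³ ≈ (0.057143)³ ≈ 1.8658892e-04.
By linearity: E[X] = C(35, 3)·p³ ≈ 6545 · 1.8658892e-04 ≈ 1.22122.
Here α = 1, so p = 2/n is exactly at the triangle threshold p ~ 1/n. Asymptotically E[X] → c³/6 = 2³/6 = 4/3 ≈ 1.33333, a bounded constant. In this regime the triangle count is asymptotically Poisson(c³/6).

E[X] ≈ 1.22122; in regime p = Θ(1/n^{1}) E[X] stays bounded (at the triangle threshold p ~ 1/n).


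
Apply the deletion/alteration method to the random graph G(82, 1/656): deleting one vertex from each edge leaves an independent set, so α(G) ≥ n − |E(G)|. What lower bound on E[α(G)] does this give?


E[|E(G)|] = C(82, 2)·p = 3321 · (1/656) = 81/16.
E[α(G)] ≥ n − E[|E(G)|] = 82 − 81/16 = 1231/16.
Numerically: ≈ 76.9375.
(This is only a lower bound; the true E[α(G)] may be larger.)

E[α(G)] ≥ 1231/16 ≈ 76.9375.
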